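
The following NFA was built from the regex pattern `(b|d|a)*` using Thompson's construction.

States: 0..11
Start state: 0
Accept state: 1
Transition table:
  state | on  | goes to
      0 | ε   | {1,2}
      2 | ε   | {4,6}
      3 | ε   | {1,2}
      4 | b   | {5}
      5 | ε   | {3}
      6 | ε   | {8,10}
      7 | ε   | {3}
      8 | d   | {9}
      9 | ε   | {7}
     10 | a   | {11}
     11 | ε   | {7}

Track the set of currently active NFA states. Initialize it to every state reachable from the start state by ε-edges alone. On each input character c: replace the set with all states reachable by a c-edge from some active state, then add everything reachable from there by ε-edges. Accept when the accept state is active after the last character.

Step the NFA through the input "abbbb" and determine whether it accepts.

S₀ = ε-closure({0}) = {0,1,2,4,6,8,10}
'a' @ 1: {1,2,3,4,6,7,8,10,11}  (accept∈set)
'b' @ 2: {1,2,3,4,5,6,8,10}  (accept∈set)
'b' @ 3: {1,2,3,4,5,6,8,10}  (accept∈set)
'b' @ 4: {1,2,3,4,5,6,8,10}  (accept∈set)
'b' @ 5: {1,2,3,4,5,6,8,10}  (accept∈set)
final: {1,2,3,4,5,6,8,10}; accept 1 in set

Answer: ACCEPT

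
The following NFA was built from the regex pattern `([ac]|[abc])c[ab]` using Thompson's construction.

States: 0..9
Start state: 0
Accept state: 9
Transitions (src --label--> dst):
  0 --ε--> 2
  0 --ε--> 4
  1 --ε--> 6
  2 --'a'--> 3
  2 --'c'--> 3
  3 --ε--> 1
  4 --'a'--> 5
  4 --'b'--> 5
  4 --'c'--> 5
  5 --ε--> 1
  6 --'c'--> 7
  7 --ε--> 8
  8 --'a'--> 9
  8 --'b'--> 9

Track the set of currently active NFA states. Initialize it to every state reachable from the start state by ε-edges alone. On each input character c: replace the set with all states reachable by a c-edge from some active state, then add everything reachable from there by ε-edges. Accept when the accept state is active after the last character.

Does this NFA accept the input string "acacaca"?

Answer: REJECT

Steps:
initial (ε-close {0}): {0,2,4}
'a' @ 1: {1,3,5,6}
'c' @ 2: {7,8}
'a' @ 3: {9}  (accept∈set)
'c' @ 4: {}  — no active states
rest 'aca' ignored (set empty)
after full input: {}  (accept=9 not in)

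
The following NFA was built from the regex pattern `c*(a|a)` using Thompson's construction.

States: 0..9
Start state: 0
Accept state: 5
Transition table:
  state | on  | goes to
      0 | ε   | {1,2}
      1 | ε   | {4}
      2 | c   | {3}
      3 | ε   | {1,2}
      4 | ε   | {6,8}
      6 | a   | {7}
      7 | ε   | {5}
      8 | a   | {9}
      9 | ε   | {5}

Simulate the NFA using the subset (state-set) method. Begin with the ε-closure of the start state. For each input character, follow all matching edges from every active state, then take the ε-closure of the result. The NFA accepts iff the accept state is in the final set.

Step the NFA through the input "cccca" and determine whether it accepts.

S₀ = ε-closure({0}) = {0,1,2,4,6,8}
'c' @ 1: {1,2,3,4,6,8}
'c' @ 2: {1,2,3,4,6,8}
'c' @ 3: {1,2,3,4,6,8}
'c' @ 4: {1,2,3,4,6,8}
'a' @ 5: {5,7,9}  ✓accept
end set {5,7,9} — state 5 in

Answer: ACCEPT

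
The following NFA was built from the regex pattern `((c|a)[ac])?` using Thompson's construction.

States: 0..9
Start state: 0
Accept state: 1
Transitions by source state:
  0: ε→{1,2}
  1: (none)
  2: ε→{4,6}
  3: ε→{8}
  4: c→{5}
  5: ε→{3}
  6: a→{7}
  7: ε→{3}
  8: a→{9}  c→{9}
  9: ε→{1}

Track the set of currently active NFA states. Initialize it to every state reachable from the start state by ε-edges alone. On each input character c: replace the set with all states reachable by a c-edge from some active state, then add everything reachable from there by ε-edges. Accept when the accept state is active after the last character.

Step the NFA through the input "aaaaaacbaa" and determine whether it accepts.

initial (ε-close {0}): {0,1,2,4,6}
'a' @ 1: {3,7,8}
'a' @ 2: {1,9}  ✓accept
'a' @ 3: {}  — dead — no transitions
rest 'aaacbaa' ignored (set empty)
after full input: {}  (accept=1 not in)

Answer: REJECT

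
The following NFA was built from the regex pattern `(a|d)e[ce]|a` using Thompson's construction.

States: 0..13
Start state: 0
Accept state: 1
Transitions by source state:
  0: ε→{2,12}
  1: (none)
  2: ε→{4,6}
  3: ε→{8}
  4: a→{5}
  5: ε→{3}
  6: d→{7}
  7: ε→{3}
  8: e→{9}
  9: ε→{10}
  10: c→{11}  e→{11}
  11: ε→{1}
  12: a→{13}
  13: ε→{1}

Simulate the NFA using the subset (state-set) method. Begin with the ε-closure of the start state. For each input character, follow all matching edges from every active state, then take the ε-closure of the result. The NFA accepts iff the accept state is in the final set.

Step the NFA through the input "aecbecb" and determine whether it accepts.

Answer: REJECT

Derivation:
S₀ = ε-closure({0}) = {0,2,4,6,12}
'a' @ 1: {1,3,5,8,13}  [accepting]
'e' @ 2: {9,10}
'c' @ 3: {1,11}  [accepting]
'b' @ 4: {}  — state set empty
rest 'ecb' ignored (set empty)
end set {} — state 1 not in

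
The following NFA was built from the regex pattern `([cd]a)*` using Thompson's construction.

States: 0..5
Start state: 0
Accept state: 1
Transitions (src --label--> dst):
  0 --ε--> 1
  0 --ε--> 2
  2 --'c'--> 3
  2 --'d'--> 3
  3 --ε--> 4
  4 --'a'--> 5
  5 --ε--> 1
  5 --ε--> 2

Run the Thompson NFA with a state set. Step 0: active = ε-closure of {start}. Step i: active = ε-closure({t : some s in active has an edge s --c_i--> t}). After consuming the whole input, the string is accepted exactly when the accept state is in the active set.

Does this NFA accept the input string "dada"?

Answer: ACCEPT

Steps:
start: ε-closure({0}) = {0,1,2}
'd' @ 1: {3,4}
'a' @ 2: {1,2,5}  (accept∈set)
'd' @ 3: {3,4}
'a' @ 4: {1,2,5}  (accept∈set)
end set {1,2,5} — state 1 in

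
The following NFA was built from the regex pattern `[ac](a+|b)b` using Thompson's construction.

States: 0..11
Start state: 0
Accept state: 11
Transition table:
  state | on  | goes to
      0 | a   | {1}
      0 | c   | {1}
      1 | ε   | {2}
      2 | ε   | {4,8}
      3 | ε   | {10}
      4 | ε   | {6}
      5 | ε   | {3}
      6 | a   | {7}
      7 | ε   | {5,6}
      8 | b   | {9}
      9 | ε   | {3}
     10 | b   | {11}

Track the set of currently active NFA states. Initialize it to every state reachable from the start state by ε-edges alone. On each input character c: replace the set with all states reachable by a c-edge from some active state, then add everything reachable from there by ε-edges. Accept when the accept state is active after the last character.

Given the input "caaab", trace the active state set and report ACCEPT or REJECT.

Answer: ACCEPT

Derivation:
start: ε-closure({0}) = {0}
'c' @ 1: {1,2,4,6,8}
'a' @ 2: {3,5,6,7,10}
'a' @ 3: {3,5,6,7,10}
'a' @ 4: {3,5,6,7,10}
'b' @ 5: {11}  [accepting]
final: {11}; accept 11 in set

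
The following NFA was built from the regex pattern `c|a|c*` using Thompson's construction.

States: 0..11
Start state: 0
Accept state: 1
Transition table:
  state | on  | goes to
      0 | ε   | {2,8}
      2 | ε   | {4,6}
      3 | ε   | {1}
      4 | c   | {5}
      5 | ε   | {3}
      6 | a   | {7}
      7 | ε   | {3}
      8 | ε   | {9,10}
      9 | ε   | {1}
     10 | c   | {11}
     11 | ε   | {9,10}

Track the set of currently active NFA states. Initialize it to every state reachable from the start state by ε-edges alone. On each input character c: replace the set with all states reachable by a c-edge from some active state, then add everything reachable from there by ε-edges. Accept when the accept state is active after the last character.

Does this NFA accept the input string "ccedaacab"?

start: ε-closure({0}) = {0,1,2,4,6,8,9,10}
'c' @ 1: {1,3,5,9,10,11}  [accepting]
'c' @ 2: {1,9,10,11}  [accepting]
'e' @ 3: {}  — dead — no transitions
rest 'daacab' ignored (set empty)
final: {}; accept 1 not in set

Answer: REJECT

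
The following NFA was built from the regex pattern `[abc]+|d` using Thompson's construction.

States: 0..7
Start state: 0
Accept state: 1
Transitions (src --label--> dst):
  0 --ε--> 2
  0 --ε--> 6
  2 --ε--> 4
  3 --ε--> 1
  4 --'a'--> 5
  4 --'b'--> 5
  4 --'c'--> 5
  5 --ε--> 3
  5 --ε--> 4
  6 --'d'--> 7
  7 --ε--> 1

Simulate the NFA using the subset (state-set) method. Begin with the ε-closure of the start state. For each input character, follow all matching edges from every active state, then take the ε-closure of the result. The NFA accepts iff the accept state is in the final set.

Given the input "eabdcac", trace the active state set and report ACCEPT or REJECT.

Answer: REJECT

Derivation:
start: ε-closure({0}) = {0,2,4,6}
'e' @ 1: {}  — dead — no transitions
rest 'abdcac' ignored (set empty)
final: {}; accept 1 not in set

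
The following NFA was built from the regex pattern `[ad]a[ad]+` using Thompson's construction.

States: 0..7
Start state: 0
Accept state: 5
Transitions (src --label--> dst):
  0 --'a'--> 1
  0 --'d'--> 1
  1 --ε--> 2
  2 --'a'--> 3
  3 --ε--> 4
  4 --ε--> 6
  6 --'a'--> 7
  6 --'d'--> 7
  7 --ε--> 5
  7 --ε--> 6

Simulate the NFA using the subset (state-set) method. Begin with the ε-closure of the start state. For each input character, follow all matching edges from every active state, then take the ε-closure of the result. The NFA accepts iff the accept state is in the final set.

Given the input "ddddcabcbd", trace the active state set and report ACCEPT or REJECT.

S₀ = ε-closure({0}) = {0}
'd' @ 1: {1,2}
'd' @ 2: {}  — no active states
rest 'ddcabcbd' ignored (set empty)
final: {}; accept 5 not in set

Answer: REJECT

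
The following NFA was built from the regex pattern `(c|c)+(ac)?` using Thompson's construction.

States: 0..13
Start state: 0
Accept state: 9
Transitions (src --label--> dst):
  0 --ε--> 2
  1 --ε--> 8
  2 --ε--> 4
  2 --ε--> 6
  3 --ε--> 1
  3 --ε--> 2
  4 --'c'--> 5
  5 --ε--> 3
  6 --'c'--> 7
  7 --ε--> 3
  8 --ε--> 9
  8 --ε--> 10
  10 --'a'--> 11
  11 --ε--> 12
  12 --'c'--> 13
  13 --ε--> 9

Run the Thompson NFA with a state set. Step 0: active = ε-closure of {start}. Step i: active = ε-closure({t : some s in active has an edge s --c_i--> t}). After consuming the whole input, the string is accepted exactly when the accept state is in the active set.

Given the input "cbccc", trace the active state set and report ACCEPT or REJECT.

S₀ = ε-closure({0}) = {0,2,4,6}
'c' @ 1: {1,2,3,4,5,6,7,8,9,10}  ✓accept
'b' @ 2: {}  — dead — no transitions
rest 'ccc' ignored (set empty)
after full input: {}  (accept=9 not in)

Answer: REJECT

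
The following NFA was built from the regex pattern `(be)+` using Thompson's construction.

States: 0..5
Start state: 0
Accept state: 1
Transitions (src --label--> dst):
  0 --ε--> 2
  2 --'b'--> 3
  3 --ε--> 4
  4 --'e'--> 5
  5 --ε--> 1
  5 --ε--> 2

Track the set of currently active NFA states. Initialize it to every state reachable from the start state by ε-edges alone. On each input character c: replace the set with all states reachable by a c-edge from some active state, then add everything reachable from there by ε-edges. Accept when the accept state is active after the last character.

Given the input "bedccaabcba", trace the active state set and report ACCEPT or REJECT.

Answer: REJECT

Steps:
initial (ε-close {0}): {0,2}
'b' @ 1: {3,4}
'e' @ 2: {1,2,5}  (accept∈set)
'd' @ 3: {}  — no active states
rest 'ccaabcba' ignored (set empty)
after full input: {}  (accept=1 not in)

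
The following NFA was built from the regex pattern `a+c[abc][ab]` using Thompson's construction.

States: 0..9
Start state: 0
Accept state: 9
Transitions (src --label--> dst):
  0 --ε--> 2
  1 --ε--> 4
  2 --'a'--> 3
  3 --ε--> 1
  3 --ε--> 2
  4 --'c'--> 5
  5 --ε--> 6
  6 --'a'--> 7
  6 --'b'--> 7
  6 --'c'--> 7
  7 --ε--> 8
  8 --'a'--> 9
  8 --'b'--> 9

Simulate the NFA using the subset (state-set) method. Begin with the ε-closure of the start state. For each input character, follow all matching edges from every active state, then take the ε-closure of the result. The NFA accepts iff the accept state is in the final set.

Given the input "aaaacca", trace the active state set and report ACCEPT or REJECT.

S₀ = ε-closure({0}) = {0,2}
'a' @ 1: {1,2,3,4}
'a' @ 2: {1,2,3,4}
'a' @ 3: {1,2,3,4}
'a' @ 4: {1,2,3,4}
'c' @ 5: {5,6}
'c' @ 6: {7,8}
'a' @ 7: {9}  ✓accept
after full input: {9}  (accept=9 in)

Answer: ACCEPT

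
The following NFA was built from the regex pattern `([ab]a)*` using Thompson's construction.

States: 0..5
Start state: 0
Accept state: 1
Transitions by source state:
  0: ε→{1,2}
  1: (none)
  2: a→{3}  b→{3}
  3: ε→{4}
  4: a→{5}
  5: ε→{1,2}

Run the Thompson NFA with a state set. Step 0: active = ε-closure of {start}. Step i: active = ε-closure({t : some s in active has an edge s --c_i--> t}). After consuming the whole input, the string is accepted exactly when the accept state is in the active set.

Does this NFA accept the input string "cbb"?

initial (ε-close {0}): {0,1,2}
'c' @ 1: {}  — no active states
rest 'bb' ignored (set empty)
end set {} — state 1 not in

Answer: REJECT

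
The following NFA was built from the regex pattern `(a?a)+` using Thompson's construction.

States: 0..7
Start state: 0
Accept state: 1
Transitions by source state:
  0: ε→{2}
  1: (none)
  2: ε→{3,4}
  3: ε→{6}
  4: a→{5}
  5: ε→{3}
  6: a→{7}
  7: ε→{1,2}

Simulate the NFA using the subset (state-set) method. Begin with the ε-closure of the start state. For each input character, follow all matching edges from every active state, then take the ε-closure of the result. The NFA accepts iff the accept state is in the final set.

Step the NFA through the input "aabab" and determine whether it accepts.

Answer: REJECT

Trace:
initial (ε-close {0}): {0,2,3,4,6}
'a' @ 1: {1,2,3,4,5,6,7}  ✓accept
'a' @ 2: {1,2,3,4,5,6,7}  ✓accept
'b' @ 3: {}  — no active states
rest 'ab' ignored (set empty)
after full input: {}  (accept=1 not in)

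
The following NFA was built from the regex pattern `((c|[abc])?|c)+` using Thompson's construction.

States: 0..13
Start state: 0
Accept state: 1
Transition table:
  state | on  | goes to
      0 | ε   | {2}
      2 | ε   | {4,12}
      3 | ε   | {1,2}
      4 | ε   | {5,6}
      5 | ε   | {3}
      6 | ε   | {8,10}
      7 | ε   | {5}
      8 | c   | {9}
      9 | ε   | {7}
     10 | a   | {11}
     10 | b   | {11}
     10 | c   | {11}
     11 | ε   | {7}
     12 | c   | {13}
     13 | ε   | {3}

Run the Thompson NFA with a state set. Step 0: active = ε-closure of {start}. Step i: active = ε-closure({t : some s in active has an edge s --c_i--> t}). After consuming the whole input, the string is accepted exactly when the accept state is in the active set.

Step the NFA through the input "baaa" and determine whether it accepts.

Answer: ACCEPT

Steps:
initial (ε-close {0}): {0,1,2,3,4,5,6,8,10,12}
'b' @ 1: {1,2,3,4,5,6,7,8,10,11,12}  [accepting]
'a' @ 2: {1,2,3,4,5,6,7,8,10,11,12}  [accepting]
'a' @ 3: {1,2,3,4,5,6,7,8,10,11,12}  [accepting]
'a' @ 4: {1,2,3,4,5,6,7,8,10,11,12}  [accepting]
after full input: {1,2,3,4,5,6,7,8,10,11,12}  (accept=1 in)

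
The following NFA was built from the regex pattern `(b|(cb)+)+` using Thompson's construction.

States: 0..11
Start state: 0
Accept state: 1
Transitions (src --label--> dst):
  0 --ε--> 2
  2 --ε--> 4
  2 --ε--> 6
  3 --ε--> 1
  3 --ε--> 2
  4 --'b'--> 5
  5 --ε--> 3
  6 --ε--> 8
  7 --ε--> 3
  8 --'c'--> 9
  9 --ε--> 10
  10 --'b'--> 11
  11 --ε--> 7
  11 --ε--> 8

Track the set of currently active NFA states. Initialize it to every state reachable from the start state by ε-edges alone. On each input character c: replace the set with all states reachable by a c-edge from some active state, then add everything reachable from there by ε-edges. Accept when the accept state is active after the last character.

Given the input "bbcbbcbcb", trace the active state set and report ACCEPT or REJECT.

Answer: ACCEPT

Trace:
initial (ε-close {0}): {0,2,4,6,8}
'b' @ 1: {1,2,3,4,5,6,8}  (accept∈set)
'b' @ 2: {1,2,3,4,5,6,8}  (accept∈set)
'c' @ 3: {9,10}
'b' @ 4: {1,2,3,4,6,7,8,11}  (accept∈set)
'b' @ 5: {1,2,3,4,5,6,8}  (accept∈set)
'c' @ 6: {9,10}
'b' @ 7: {1,2,3,4,6,7,8,11}  (accept∈set)
'c' @ 8: {9,10}
'b' @ 9: {1,2,3,4,6,7,8,11}  (accept∈set)
after full input: {1,2,3,4,6,7,8,11}  (accept=1 in)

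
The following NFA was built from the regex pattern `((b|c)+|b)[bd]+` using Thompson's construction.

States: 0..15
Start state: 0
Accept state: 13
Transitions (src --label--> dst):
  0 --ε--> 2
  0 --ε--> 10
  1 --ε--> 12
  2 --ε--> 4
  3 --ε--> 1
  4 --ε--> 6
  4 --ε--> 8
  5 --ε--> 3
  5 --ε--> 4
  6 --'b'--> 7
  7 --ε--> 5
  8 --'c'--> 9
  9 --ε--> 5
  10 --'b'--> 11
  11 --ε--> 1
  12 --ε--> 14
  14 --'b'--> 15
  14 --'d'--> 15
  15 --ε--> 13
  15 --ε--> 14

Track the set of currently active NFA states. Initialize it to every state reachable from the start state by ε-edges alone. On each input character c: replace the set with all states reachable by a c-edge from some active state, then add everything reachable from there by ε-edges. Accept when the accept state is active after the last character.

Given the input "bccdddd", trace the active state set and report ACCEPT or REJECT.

Answer: ACCEPT

Steps:
S₀ = ε-closure({0}) = {0,2,4,6,8,10}
'b' @ 1: {1,3,4,5,6,7,8,11,12,14}
'c' @ 2: {1,3,4,5,6,8,9,12,14}
'c' @ 3: {1,3,4,5,6,8,9,12,14}
'd' @ 4: {13,14,15}  (accept∈set)
'd' @ 5: {13,14,15}  (accept∈set)
'd' @ 6: {13,14,15}  (accept∈set)
'd' @ 7: {13,14,15}  (accept∈set)
end set {13,14,15} — state 13 in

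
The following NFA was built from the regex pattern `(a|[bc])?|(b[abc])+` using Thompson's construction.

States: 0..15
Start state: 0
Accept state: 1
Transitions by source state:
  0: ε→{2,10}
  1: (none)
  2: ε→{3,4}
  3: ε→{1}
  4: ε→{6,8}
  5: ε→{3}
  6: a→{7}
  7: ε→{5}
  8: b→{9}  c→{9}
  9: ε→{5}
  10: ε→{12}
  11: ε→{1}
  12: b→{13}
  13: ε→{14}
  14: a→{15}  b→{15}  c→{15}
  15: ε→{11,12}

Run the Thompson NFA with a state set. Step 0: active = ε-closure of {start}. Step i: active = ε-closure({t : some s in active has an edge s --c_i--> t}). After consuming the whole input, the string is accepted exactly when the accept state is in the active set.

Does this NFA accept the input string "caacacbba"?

S₀ = ε-closure({0}) = {0,1,2,3,4,6,8,10,12}
'c' @ 1: {1,3,5,9}  [accepting]
'a' @ 2: {}  — state set empty
rest 'acacbba' ignored (set empty)
final: {}; accept 1 not in set

Answer: REJECT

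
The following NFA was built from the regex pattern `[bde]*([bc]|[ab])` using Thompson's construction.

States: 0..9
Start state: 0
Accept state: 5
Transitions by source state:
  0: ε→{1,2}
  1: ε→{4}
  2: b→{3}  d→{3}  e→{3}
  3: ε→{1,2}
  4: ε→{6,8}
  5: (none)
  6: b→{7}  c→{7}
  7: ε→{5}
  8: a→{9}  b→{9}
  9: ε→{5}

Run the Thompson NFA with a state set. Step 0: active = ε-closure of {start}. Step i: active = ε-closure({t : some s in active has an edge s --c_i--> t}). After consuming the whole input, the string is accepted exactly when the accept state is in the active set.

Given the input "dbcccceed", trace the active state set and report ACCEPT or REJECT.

initial (ε-close {0}): {0,1,2,4,6,8}
'd' @ 1: {1,2,3,4,6,8}
'b' @ 2: {1,2,3,4,5,6,7,8,9}  ✓accept
'c' @ 3: {5,7}  ✓accept
'c' @ 4: {}  — no active states
rest 'cceed' ignored (set empty)
end set {} — state 5 not in

Answer: REJECT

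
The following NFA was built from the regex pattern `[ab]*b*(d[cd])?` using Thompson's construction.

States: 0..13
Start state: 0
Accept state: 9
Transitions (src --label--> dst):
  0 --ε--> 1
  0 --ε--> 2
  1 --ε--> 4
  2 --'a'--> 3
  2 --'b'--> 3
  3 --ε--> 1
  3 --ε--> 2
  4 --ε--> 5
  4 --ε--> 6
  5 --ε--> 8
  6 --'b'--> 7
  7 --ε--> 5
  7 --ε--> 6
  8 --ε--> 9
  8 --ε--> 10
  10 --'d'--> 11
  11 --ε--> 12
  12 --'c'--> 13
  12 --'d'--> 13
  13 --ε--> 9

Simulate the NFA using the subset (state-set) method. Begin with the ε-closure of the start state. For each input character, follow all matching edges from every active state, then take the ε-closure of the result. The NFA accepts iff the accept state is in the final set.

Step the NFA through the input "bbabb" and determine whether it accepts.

start: ε-closure({0}) = {0,1,2,4,5,6,8,9,10}
'b' @ 1: {1,2,3,4,5,6,7,8,9,10}  ✓accept
'b' @ 2: {1,2,3,4,5,6,7,8,9,10}  ✓accept
'a' @ 3: {1,2,3,4,5,6,8,9,10}  ✓accept
'b' @ 4: {1,2,3,4,5,6,7,8,9,10}  ✓accept
'b' @ 5: {1,2,3,4,5,6,7,8,9,10}  ✓accept
final: {1,2,3,4,5,6,7,8,9,10}; accept 9 in set

Answer: ACCEPT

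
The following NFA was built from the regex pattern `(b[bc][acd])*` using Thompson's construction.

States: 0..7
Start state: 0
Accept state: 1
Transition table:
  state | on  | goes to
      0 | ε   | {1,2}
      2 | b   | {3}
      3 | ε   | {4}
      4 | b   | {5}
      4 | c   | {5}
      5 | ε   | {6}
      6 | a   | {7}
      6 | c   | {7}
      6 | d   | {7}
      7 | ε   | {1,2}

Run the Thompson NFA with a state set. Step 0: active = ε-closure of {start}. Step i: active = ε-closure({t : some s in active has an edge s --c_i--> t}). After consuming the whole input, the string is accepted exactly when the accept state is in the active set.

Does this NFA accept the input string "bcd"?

Answer: ACCEPT

Trace:
S₀ = ε-closure({0}) = {0,1,2}
'b' @ 1: {3,4}
'c' @ 2: {5,6}
'd' @ 3: {1,2,7}  [accepting]
end set {1,2,7} — state 1 in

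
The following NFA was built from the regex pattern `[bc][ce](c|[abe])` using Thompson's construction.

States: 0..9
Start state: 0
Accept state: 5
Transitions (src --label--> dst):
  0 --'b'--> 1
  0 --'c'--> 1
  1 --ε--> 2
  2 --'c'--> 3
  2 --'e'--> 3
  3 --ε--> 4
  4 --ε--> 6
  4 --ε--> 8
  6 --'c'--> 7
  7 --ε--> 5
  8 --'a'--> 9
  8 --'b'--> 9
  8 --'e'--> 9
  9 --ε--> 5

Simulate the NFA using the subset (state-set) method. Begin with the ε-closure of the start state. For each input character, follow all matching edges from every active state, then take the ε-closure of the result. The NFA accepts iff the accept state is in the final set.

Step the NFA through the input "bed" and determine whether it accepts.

S₀ = ε-closure({0}) = {0}
'b' @ 1: {1,2}
'e' @ 2: {3,4,6,8}
'd' @ 3: {}  — state set empty
end set {} — state 5 not in

Answer: REJECT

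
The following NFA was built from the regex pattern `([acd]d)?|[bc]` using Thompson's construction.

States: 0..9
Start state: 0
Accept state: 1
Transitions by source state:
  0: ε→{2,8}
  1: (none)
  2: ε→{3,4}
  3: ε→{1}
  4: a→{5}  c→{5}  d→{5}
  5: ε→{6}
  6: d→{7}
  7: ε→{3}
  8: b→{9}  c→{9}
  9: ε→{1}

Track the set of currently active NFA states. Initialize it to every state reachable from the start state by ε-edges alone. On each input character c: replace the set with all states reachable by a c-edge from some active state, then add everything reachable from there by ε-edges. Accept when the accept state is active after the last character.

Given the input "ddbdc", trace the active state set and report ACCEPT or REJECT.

Answer: REJECT

Steps:
initial (ε-close {0}): {0,1,2,3,4,8}
'd' @ 1: {5,6}
'd' @ 2: {1,3,7}  ✓accept
'b' @ 3: {}  — dead — no transitions
rest 'dc' ignored (set empty)
final: {}; accept 1 not in set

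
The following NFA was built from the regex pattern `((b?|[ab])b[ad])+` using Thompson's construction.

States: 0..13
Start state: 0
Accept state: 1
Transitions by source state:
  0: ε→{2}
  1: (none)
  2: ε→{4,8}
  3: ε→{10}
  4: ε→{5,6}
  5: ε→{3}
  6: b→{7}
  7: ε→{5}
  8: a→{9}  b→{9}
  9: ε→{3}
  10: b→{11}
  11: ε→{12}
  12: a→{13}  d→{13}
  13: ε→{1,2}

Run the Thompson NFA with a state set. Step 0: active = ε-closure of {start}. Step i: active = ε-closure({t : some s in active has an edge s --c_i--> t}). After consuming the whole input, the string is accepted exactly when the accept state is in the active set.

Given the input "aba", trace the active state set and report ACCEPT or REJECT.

Answer: ACCEPT

Derivation:
initial (ε-close {0}): {0,2,3,4,5,6,8,10}
'a' @ 1: {3,9,10}
'b' @ 2: {11,12}
'a' @ 3: {1,2,3,4,5,6,8,10,13}  ✓accept
end set {1,2,3,4,5,6,8,10,13} — state 1 in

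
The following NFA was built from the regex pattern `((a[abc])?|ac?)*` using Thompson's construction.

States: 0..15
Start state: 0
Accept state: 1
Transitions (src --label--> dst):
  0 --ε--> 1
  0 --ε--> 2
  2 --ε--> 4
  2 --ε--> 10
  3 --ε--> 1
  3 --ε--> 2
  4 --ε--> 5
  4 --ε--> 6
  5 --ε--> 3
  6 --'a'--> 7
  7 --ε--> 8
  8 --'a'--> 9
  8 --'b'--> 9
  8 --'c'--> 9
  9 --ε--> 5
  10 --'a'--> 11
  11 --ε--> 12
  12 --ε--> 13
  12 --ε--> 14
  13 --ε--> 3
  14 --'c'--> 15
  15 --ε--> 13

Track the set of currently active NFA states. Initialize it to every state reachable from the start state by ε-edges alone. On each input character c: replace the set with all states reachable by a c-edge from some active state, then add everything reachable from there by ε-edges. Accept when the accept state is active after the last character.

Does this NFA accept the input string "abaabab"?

initial (ε-close {0}): {0,1,2,3,4,5,6,10}
'a' @ 1: {1,2,3,4,5,6,7,8,10,11,12,13,14}  ✓accept
'b' @ 2: {1,2,3,4,5,6,9,10}  ✓accept
'a' @ 3: {1,2,3,4,5,6,7,8,10,11,12,13,14}  ✓accept
'a' @ 4: {1,2,3,4,5,6,7,8,9,10,11,12,13,14}  ✓accept
'b' @ 5: {1,2,3,4,5,6,9,10}  ✓accept
'a' @ 6: {1,2,3,4,5,6,7,8,10,11,12,13,14}  ✓accept
'b' @ 7: {1,2,3,4,5,6,9,10}  ✓accept
after full input: {1,2,3,4,5,6,9,10}  (accept=1 in)

Answer: ACCEPT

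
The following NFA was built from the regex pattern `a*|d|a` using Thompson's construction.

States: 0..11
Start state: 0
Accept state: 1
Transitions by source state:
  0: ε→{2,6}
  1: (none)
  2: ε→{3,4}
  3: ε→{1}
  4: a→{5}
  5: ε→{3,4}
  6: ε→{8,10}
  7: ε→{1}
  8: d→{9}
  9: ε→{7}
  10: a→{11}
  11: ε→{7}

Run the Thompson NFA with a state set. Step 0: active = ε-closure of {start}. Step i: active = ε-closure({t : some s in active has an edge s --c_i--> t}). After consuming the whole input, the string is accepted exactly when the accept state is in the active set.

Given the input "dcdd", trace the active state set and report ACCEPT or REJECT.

S₀ = ε-closure({0}) = {0,1,2,3,4,6,8,10}
'd' @ 1: {1,7,9}  [accepting]
'c' @ 2: {}  — state set empty
rest 'dd' ignored (set empty)
after full input: {}  (accept=1 not in)

Answer: REJECT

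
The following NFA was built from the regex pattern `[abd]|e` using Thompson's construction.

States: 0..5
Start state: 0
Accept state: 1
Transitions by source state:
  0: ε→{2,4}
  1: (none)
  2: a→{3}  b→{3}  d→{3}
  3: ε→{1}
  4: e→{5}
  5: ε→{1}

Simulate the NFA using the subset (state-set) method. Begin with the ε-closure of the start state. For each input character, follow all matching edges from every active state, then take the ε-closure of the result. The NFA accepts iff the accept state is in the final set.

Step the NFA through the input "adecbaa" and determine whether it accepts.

Answer: REJECT

Trace:
S₀ = ε-closure({0}) = {0,2,4}
'a' @ 1: {1,3}  [accepting]
'd' @ 2: {}  — dead — no transitions
rest 'ecbaa' ignored (set empty)
final: {}; accept 1 not in set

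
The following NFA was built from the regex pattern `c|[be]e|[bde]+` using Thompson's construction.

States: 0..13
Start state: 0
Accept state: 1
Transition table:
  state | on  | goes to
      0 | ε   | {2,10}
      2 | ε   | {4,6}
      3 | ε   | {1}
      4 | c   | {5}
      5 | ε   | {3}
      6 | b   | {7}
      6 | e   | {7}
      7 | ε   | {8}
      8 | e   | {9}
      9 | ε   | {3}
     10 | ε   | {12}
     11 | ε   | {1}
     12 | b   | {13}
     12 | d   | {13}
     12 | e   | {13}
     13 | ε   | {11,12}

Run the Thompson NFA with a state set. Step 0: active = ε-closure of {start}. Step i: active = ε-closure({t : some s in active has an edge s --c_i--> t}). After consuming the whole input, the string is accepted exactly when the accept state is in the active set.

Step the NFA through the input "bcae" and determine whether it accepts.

Answer: REJECT

Steps:
start: ε-closure({0}) = {0,2,4,6,10,12}
'b' @ 1: {1,7,8,11,12,13}  ✓accept
'c' @ 2: {}  — no active states
rest 'ae' ignored (set empty)
after full input: {}  (accept=1 not in)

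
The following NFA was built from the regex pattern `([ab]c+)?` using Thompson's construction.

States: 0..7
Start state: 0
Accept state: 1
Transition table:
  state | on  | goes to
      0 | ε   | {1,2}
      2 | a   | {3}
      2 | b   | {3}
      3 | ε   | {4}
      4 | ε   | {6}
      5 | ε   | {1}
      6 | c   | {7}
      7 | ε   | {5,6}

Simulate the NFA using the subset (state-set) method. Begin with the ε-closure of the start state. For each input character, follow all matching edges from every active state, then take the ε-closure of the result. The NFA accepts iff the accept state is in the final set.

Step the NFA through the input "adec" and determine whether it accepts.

Answer: REJECT

Trace:
start: ε-closure({0}) = {0,1,2}
'a' @ 1: {3,4,6}
'd' @ 2: {}  — dead — no transitions
rest 'ec' ignored (set empty)
after full input: {}  (accept=1 not in)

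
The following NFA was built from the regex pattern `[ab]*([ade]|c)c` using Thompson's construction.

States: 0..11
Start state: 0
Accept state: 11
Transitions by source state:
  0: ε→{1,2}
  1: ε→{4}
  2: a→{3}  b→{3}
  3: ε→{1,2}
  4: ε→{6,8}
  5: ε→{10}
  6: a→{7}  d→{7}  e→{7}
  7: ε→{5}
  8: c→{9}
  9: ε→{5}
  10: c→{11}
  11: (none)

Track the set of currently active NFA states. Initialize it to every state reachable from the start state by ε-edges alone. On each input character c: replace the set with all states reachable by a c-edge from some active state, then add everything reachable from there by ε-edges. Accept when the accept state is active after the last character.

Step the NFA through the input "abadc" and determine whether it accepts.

initial (ε-close {0}): {0,1,2,4,6,8}
'a' @ 1: {1,2,3,4,5,6,7,8,10}
'b' @ 2: {1,2,3,4,6,8}
'a' @ 3: {1,2,3,4,5,6,7,8,10}
'd' @ 4: {5,7,10}
'c' @ 5: {11}  [accepting]
end set {11} — state 11 in

Answer: ACCEPT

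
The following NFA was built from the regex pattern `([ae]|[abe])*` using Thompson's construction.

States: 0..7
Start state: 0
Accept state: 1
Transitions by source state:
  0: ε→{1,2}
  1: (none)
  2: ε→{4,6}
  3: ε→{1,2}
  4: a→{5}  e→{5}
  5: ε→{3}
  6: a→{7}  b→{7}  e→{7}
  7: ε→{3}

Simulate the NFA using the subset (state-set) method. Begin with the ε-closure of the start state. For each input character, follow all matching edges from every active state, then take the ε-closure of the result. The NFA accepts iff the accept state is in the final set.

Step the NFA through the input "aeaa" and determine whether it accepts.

Answer: ACCEPT

Derivation:
initial (ε-close {0}): {0,1,2,4,6}
'a' @ 1: {1,2,3,4,5,6,7}  (accept∈set)
'e' @ 2: {1,2,3,4,5,6,7}  (accept∈set)
'a' @ 3: {1,2,3,4,5,6,7}  (accept∈set)
'a' @ 4: {1,2,3,4,5,6,7}  (accept∈set)
end set {1,2,3,4,5,6,7} — state 1 in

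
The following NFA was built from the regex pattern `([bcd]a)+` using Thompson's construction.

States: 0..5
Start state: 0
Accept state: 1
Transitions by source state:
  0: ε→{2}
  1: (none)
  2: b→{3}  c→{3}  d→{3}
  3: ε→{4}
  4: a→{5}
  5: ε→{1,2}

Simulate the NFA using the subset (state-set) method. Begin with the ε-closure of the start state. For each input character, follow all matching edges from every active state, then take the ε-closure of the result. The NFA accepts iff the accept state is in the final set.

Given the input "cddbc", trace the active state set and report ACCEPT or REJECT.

Answer: REJECT

Derivation:
S₀ = ε-closure({0}) = {0,2}
'c' @ 1: {3,4}
'd' @ 2: {}  — state set empty
rest 'dbc' ignored (set empty)
after full input: {}  (accept=1 not in)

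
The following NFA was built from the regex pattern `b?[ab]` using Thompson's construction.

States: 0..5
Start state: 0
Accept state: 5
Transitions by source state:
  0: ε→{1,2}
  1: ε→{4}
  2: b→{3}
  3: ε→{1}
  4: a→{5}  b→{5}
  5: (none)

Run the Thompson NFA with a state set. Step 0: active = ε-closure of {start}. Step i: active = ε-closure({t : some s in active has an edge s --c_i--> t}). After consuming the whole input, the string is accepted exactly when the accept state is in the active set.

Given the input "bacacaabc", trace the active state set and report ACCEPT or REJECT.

Answer: REJECT

Trace:
start: ε-closure({0}) = {0,1,2,4}
'b' @ 1: {1,3,4,5}  ✓accept
'a' @ 2: {5}  ✓accept
'c' @ 3: {}  — state set empty
rest 'acaabc' ignored (set empty)
after full input: {}  (accept=5 not in)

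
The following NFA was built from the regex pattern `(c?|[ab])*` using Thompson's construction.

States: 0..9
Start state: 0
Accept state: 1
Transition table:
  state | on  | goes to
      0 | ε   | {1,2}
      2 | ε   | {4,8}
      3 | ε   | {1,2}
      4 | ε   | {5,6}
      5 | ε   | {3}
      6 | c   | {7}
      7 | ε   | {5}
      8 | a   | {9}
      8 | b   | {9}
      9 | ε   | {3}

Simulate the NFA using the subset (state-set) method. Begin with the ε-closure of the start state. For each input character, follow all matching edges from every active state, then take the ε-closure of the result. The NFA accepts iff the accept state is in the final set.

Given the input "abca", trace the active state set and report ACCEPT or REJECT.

start: ε-closure({0}) = {0,1,2,3,4,5,6,8}
'a' @ 1: {1,2,3,4,5,6,8,9}  (accept∈set)
'b' @ 2: {1,2,3,4,5,6,8,9}  (accept∈set)
'c' @ 3: {1,2,3,4,5,6,7,8}  (accept∈set)
'a' @ 4: {1,2,3,4,5,6,8,9}  (accept∈set)
final: {1,2,3,4,5,6,8,9}; accept 1 in set

Answer: ACCEPT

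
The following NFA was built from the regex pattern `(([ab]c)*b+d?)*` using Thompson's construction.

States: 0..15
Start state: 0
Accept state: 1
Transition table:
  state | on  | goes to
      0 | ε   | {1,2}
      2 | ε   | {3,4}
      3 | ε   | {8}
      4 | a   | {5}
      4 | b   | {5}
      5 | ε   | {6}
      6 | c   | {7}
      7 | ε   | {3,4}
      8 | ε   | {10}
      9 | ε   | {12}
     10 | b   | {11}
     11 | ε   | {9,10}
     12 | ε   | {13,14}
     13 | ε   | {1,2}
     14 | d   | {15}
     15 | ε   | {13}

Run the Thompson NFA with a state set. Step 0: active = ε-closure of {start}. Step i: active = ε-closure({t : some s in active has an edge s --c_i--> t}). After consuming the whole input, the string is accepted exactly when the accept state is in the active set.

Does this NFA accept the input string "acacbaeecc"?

Answer: REJECT

Trace:
start: ε-closure({0}) = {0,1,2,3,4,8,10}
'a' @ 1: {5,6}
'c' @ 2: {3,4,7,8,10}
'a' @ 3: {5,6}
'c' @ 4: {3,4,7,8,10}
'b' @ 5: {1,2,3,4,5,6,8,9,10,11,12,13,14}  (accept∈set)
'a' @ 6: {5,6}
'e' @ 7: {}  — dead — no transitions
rest 'ecc' ignored (set empty)
end set {} — state 1 not in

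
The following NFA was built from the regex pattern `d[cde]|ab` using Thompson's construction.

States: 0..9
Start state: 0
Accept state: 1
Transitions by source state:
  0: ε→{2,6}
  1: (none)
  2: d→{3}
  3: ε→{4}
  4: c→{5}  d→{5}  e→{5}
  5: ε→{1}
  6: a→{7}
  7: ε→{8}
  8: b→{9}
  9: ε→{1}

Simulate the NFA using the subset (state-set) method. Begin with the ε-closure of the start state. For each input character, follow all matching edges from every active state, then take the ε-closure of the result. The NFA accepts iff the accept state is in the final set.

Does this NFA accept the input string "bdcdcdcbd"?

Answer: REJECT

Steps:
initial (ε-close {0}): {0,2,6}
'b' @ 1: {}  — state set empty
rest 'dcdcdcbd' ignored (set empty)
end set {} — state 1 not in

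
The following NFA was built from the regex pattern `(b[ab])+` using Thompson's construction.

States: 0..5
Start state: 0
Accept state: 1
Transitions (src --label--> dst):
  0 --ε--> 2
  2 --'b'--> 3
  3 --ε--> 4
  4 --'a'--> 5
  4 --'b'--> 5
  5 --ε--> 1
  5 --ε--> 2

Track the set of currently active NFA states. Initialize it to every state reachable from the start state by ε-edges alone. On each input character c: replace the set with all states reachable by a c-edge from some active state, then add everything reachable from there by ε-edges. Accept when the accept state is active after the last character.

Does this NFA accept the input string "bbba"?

S₀ = ε-closure({0}) = {0,2}
'b' @ 1: {3,4}
'b' @ 2: {1,2,5}  ✓accept
'b' @ 3: {3,4}
'a' @ 4: {1,2,5}  ✓accept
after full input: {1,2,5}  (accept=1 in)

Answer: ACCEPT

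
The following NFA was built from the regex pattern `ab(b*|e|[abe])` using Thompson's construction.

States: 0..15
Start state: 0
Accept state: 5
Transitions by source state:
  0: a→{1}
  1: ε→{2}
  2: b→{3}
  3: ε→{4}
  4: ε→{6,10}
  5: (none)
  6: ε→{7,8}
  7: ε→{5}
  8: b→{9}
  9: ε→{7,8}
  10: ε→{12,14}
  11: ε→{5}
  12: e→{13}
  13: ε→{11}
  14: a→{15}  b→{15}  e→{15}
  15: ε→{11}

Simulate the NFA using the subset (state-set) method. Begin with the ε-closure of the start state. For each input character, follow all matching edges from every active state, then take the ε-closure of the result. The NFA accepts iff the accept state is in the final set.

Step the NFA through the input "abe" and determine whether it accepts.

start: ε-closure({0}) = {0}
'a' @ 1: {1,2}
'b' @ 2: {3,4,5,6,7,8,10,12,14}  ✓accept
'e' @ 3: {5,11,13,15}  ✓accept
end set {5,11,13,15} — state 5 in

Answer: ACCEPT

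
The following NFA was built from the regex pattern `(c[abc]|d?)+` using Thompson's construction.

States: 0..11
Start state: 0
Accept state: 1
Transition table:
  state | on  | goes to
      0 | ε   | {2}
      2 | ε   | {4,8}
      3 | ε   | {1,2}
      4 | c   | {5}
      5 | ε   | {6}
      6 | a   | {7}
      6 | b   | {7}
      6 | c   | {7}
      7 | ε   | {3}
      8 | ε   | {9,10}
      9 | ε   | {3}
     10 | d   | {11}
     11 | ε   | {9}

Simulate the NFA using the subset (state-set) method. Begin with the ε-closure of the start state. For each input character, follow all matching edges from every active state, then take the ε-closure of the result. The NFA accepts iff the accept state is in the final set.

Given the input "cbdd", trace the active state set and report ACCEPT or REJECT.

start: ε-closure({0}) = {0,1,2,3,4,8,9,10}
'c' @ 1: {5,6}
'b' @ 2: {1,2,3,4,7,8,9,10}  (accept∈set)
'd' @ 3: {1,2,3,4,8,9,10,11}  (accept∈set)
'd' @ 4: {1,2,3,4,8,9,10,11}  (accept∈set)
final: {1,2,3,4,8,9,10,11}; accept 1 in set

Answer: ACCEPT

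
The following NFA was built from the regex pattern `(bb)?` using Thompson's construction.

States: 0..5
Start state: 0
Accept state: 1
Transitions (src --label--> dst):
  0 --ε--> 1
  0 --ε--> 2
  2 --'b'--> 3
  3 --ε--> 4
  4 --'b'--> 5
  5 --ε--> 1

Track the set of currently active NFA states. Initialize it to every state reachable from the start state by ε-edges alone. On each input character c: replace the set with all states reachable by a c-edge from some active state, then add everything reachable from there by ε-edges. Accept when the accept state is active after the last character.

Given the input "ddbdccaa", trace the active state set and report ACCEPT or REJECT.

initial (ε-close {0}): {0,1,2}
'd' @ 1: {}  — dead — no transitions
rest 'dbdccaa' ignored (set empty)
end set {} — state 1 not in

Answer: REJECT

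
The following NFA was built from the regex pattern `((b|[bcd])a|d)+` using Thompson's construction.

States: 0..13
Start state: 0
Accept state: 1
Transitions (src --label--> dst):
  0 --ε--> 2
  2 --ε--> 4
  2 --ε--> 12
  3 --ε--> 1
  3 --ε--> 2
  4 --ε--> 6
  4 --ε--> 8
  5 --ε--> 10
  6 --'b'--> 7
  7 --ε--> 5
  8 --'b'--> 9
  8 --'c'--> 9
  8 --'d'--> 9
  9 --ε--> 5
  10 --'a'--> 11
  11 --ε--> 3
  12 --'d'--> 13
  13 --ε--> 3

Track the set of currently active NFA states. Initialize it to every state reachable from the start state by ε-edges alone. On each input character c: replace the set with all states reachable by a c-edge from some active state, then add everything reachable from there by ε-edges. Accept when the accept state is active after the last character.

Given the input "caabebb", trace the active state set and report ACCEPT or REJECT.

Answer: REJECT

Derivation:
initial (ε-close {0}): {0,2,4,6,8,12}
'c' @ 1: {5,9,10}
'a' @ 2: {1,2,3,4,6,8,11,12}  [accepting]
'a' @ 3: {}  — state set empty
rest 'bebb' ignored (set empty)
final: {}; accept 1 not in set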